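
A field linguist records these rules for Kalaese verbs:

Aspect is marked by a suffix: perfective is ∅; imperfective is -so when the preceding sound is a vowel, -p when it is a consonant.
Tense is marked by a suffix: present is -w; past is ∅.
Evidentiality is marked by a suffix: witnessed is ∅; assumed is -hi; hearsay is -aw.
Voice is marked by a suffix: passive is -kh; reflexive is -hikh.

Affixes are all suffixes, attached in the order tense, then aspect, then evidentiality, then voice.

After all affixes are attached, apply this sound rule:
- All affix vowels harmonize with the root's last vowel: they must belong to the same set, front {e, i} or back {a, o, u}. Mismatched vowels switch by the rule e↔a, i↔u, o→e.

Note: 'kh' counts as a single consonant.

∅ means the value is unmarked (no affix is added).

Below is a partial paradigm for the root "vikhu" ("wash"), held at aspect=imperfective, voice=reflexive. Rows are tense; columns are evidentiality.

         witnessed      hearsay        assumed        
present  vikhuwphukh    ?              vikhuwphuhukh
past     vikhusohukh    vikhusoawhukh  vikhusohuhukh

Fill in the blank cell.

Attach tense present -w → vikhuw.
Attach aspect imperfective -p (after consonant 'w') → vikhuwp.
Attach evidentiality hearsay -aw → vikhuwpaw.
Attach voice reflexive -hikh → vikhuwpawhikh.
Apply vowel harmony: vikhuwpawhikh → vikhuwpawhukh.

vikhuwpawhukh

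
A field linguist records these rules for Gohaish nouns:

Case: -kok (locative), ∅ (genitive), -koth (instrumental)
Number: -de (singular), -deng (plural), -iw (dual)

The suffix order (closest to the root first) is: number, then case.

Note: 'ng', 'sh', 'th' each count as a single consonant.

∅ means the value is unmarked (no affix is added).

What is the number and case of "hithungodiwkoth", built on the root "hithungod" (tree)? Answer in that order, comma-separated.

dual, instrumental

Segment: hithungod-iw-koth.
number: -iw → dual.
case: -koth → instrumental.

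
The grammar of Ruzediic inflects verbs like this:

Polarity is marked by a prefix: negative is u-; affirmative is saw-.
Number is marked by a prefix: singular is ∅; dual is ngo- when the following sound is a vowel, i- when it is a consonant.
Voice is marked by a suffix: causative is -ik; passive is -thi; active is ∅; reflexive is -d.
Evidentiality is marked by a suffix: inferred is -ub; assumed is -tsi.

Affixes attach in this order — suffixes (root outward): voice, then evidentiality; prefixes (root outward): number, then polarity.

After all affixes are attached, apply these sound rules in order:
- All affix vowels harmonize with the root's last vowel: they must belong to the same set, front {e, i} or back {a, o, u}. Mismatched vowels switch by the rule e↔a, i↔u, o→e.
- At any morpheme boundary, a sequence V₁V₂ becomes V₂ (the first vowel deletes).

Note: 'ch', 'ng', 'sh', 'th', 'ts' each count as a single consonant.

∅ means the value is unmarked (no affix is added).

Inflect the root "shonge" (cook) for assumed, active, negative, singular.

number = singular: zero marking, form stays shonge.
voice = active: zero marking, form stays shonge.
Attach polarity negative u- → ushonge.
Attach evidentiality assumed -tsi → ushongetsi.
Apply vowel harmony: ushongetsi → ishongetsi.
Vowel deletion: no change.

ishongetsi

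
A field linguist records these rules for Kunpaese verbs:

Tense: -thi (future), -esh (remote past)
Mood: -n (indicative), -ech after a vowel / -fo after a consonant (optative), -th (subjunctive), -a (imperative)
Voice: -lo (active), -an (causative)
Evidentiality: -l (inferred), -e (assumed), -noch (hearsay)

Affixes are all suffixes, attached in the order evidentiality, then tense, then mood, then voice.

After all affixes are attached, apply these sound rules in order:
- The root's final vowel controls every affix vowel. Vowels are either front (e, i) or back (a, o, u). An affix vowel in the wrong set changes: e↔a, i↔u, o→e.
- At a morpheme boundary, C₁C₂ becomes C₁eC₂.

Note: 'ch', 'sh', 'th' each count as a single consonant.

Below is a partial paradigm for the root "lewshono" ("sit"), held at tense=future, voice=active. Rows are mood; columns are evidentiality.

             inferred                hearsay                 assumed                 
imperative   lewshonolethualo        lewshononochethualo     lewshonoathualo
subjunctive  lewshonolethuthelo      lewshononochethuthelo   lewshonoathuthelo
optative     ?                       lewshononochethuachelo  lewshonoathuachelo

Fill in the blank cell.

lewshonolethuachelo

Attach evidentiality inferred -l → lewshonol.
Attach tense future -thi → lewshonolthi.
Attach mood optative -ech (after vowel 'i') → lewshonolthiech.
Attach voice active -lo → lewshonolthiechlo.
Apply vowel harmony: lewshonolthiechlo → lewshonolthuachlo.
Apply epenthesis: lewshonolthuachlo → lewshonolethuachelo.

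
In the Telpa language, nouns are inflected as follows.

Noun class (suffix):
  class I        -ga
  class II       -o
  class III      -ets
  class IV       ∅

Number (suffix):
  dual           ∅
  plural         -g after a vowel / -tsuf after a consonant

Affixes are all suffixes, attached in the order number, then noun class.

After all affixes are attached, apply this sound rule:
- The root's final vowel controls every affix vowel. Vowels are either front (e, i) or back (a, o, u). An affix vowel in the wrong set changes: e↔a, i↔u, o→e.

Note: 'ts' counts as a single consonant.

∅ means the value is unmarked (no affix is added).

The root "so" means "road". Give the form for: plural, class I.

Attach number plural -g (after vowel 'o') → sog.
Attach noun class class I -ga → sogga.
Vowel harmony: no change.

sogga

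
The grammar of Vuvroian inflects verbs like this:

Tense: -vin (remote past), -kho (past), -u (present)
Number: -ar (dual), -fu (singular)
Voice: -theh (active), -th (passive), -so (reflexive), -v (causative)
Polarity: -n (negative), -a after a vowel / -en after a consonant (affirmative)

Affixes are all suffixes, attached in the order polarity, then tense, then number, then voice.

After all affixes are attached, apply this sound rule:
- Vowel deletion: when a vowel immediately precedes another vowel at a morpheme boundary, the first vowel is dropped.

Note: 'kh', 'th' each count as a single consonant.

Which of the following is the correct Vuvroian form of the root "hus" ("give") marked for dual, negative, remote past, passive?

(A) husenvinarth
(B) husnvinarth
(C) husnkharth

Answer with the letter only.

B

Attach polarity negative -n → husn.
Attach tense remote past -vin → husnvin.
Attach number dual -ar → husnvinar.
Attach voice passive -th → husnvinarth.
Vowel deletion: no change.
So the correct form is husnvinarth, option (B).
(A) husenvinarth is wrong: it uses affirmative instead of negative for polarity.
(C) husnkharth is wrong: it uses past instead of remote past for tense.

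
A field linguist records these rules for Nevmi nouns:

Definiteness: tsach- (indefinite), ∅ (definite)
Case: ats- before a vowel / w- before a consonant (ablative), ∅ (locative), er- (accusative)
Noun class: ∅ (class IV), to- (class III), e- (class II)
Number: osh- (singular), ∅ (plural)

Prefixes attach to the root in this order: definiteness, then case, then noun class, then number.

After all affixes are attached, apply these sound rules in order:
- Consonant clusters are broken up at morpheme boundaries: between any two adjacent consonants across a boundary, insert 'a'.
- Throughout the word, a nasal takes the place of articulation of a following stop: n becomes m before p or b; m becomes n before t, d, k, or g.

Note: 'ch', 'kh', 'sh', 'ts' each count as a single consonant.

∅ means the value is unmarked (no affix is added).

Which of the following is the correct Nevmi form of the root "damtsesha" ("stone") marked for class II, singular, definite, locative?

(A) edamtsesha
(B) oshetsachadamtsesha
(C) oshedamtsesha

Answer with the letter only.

definiteness = definite: zero marking, form stays damtsesha.
case = locative: zero marking, form stays damtsesha.
Attach noun class class II e- → edamtsesha.
Attach number singular osh- → oshedamtsesha.
Epenthesis: no change.
Nasal assimilation: no change.
So the correct form is oshedamtsesha, option (C).
(A) edamtsesha is wrong: it uses plural instead of singular for number.
(B) oshetsachadamtsesha is wrong: it uses indefinite instead of definite for definiteness.

C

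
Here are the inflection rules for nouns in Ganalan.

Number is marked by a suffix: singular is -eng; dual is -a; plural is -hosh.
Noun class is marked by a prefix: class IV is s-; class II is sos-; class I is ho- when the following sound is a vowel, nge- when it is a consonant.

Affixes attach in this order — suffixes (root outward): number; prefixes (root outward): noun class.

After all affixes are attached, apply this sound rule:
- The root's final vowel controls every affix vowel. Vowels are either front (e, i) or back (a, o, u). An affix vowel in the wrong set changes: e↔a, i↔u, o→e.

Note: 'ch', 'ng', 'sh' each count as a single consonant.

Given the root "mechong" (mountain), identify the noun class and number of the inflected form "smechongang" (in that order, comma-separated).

Segment: s-mechong-eng.
noun class: s- → class IV.
number: -eng → singular.

class IV, singular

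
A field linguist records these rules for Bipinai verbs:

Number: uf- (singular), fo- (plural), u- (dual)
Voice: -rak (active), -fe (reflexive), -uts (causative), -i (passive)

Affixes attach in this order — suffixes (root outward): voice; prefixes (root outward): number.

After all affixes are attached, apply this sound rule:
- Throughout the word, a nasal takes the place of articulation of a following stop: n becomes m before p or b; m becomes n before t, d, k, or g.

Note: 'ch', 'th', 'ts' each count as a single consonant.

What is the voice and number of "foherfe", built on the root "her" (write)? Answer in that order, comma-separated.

reflexive, plural

Segment: fo-her-fe.
voice: -fe → reflexive.
number: fo- → plural.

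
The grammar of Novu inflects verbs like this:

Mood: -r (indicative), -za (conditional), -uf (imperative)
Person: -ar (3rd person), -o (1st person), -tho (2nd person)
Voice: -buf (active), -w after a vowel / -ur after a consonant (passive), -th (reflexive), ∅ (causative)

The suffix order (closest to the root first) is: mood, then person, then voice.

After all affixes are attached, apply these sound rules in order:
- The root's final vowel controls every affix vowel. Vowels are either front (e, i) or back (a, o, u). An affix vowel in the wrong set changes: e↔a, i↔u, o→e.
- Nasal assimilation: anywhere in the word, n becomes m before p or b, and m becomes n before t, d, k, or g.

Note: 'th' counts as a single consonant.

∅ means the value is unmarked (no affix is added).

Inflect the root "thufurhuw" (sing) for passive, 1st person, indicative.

Attach mood indicative -r → thufurhuwr.
Attach person 1st person -o → thufurhuwro.
Attach voice passive -w (after vowel 'o') → thufurhuwrow.
Vowel harmony: no change.
Nasal assimilation: no change.

thufurhuwrow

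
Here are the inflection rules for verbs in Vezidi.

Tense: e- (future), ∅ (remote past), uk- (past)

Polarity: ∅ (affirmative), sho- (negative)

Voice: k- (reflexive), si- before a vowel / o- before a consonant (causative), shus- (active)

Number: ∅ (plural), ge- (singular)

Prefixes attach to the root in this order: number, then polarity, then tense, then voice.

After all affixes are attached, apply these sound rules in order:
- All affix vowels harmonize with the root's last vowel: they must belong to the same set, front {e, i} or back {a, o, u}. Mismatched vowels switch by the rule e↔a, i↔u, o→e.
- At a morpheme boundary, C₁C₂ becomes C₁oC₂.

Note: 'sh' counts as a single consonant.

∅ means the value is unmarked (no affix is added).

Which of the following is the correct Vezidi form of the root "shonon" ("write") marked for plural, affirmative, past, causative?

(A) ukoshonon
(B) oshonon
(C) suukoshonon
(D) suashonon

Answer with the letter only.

number = plural: zero marking, form stays shonon.
polarity = affirmative: zero marking, form stays shonon.
Attach tense past uk- → ukshonon.
Attach voice causative si- (before vowel 'u') → siukshonon.
Apply vowel harmony: siukshonon → suukshonon.
Apply epenthesis: suukshonon → suukoshonon.
So the correct form is suukoshonon, option (C).
(A) ukoshonon is wrong: it has the affixes in the wrong order.
(B) oshonon is wrong: it uses remote past instead of past for tense.
(D) suashonon is wrong: it uses future instead of past for tense.

C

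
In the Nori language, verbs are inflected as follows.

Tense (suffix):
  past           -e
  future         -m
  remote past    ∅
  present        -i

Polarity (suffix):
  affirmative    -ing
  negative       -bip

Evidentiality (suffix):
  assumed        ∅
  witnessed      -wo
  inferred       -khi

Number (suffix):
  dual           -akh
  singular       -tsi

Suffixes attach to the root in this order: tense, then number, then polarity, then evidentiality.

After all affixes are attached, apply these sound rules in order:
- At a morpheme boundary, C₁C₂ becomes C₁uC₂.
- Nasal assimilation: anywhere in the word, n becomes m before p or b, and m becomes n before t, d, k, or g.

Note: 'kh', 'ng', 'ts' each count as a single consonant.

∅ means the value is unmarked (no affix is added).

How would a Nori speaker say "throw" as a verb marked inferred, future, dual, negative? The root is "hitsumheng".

hitsumhengumakhubipukhi

Attach tense future -m → hitsumhengm.
Attach number dual -akh → hitsumhengmakh.
Attach polarity negative -bip → hitsumhengmakhbip.
Attach evidentiality inferred -khi → hitsumhengmakhbipkhi.
Apply epenthesis: hitsumhengmakhbipkhi → hitsumhengumakhubipukhi.
Nasal assimilation: no change.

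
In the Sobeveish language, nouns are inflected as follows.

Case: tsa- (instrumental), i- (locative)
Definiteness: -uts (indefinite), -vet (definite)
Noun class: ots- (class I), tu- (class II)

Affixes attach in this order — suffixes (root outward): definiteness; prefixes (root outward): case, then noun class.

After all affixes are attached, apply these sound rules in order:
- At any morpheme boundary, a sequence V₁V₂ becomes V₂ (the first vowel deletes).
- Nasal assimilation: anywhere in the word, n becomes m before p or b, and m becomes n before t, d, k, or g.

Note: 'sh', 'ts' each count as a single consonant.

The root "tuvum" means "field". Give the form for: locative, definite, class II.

tituvumvet

Attach case locative i- → ituvum.
Attach noun class class II tu- → tuituvum.
Attach definiteness definite -vet → tuituvumvet.
Apply vowel deletion: tuituvumvet → tituvumvet.
Nasal assimilation: no change.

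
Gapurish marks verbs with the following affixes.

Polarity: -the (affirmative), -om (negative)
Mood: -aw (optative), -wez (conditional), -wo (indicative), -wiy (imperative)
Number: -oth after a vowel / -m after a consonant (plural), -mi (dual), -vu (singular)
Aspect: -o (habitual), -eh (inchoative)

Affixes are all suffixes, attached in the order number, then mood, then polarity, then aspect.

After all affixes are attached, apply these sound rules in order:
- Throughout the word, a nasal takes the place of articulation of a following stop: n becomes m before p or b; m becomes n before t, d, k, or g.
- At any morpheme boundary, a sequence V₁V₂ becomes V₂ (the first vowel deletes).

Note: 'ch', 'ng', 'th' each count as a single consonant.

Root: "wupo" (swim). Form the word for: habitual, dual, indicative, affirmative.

wupomiwotho

Attach number dual -mi → wupomi.
Attach mood indicative -wo → wupomiwo.
Attach polarity affirmative -the → wupomiwothe.
Attach aspect habitual -o → wupomiwotheo.
Nasal assimilation: no change.
Apply vowel deletion: wupomiwotheo → wupomiwotho.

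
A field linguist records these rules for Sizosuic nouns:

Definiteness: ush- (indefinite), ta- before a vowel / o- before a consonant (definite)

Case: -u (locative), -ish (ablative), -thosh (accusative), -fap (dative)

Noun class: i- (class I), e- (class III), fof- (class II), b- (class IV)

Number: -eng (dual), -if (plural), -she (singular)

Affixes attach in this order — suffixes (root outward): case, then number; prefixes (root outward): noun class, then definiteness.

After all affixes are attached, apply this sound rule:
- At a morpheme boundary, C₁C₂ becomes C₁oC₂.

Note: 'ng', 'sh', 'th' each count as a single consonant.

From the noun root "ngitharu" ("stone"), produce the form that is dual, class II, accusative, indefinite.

Attach case accusative -thosh → ngitharuthosh.
Attach number dual -eng → ngitharuthosheng.
Attach noun class class II fof- → fofngitharuthosheng.
Attach definiteness indefinite ush- → ushfofngitharuthosheng.
Apply epenthesis: ushfofngitharuthosheng → ushofofongitharuthosheng.

ushofofongitharuthosheng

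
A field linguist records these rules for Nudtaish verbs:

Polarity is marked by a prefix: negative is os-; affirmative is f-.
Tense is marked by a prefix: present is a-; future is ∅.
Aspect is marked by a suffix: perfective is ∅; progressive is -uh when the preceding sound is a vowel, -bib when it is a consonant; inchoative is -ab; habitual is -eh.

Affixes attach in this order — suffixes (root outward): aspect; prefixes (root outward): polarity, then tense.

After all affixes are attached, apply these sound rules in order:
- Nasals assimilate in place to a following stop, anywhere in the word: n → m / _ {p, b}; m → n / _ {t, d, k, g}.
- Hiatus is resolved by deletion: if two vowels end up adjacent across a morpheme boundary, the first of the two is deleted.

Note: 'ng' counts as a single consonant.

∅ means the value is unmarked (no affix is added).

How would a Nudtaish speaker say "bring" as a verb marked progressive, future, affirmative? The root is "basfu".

Attach polarity affirmative f- → fbasfu.
tense = future: zero marking, form stays fbasfu.
Attach aspect progressive -uh (after vowel 'u') → fbasfuuh.
Nasal assimilation: no change.
Apply vowel deletion: fbasfuuh → fbasfuh.

fbasfuh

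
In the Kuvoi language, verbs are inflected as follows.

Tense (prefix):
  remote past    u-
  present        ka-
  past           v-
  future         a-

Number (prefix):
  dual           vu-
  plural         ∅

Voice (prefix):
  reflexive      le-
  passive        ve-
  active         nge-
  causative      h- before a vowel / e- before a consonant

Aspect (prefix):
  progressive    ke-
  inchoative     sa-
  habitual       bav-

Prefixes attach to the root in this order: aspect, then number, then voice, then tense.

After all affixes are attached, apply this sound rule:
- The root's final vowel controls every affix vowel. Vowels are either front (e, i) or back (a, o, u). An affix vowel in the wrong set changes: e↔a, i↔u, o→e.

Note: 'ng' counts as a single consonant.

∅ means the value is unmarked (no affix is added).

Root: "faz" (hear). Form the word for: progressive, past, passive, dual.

vvavukafaz

Attach aspect progressive ke- → kefaz.
Attach number dual vu- → vukefaz.
Attach voice passive ve- → vevukefaz.
Attach tense past v- → vvevukefaz.
Apply vowel harmony: vvevukefaz → vvavukafaz.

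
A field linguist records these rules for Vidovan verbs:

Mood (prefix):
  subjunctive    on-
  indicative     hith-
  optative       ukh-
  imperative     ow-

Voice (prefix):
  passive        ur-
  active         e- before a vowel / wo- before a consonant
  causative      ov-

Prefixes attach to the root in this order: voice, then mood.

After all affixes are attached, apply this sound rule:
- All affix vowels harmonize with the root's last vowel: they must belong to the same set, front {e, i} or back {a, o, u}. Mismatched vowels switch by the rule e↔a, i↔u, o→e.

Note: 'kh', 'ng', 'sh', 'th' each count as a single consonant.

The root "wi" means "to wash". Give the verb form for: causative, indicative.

hithevwi

Attach voice causative ov- → ovwi.
Attach mood indicative hith- → hithovwi.
Apply vowel harmony: hithovwi → hithevwi.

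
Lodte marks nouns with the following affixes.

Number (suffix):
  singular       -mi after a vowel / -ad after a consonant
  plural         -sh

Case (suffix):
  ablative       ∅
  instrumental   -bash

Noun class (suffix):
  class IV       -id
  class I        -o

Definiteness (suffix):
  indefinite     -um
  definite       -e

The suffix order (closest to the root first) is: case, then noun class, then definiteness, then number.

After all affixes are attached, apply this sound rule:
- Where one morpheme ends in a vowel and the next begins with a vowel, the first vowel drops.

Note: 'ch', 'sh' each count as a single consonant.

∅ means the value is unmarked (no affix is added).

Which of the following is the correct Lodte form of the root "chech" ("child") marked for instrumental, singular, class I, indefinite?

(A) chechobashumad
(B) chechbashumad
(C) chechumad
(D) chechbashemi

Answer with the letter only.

Attach case instrumental -bash → chechbash.
Attach noun class class I -o → chechbasho.
Attach definiteness indefinite -um → chechbashoum.
Attach number singular -ad (after consonant 'm') → chechbashoumad.
Apply vowel deletion: chechbashoumad → chechbashumad.
So the correct form is chechbashumad, option (B).
(D) chechbashemi is wrong: it uses definite instead of indefinite for definiteness.
(A) chechobashumad is wrong: it has the affixes in the wrong order.
(C) chechumad is wrong: it uses ablative instead of instrumental for case.

B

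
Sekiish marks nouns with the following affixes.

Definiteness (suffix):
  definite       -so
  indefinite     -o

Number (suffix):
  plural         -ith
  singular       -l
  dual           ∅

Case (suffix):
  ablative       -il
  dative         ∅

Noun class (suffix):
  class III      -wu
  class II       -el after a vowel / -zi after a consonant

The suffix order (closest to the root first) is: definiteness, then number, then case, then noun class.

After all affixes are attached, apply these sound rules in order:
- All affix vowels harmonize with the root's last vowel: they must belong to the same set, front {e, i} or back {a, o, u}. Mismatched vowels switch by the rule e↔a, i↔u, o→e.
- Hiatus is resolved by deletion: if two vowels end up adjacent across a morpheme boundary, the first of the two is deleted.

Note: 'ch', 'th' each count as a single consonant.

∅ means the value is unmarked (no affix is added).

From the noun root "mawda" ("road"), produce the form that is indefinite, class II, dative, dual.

Attach definiteness indefinite -o → mawdao.
number = dual: zero marking, form stays mawdao.
case = dative: zero marking, form stays mawdao.
Attach noun class class II -el (after vowel 'o') → mawdaoel.
Apply vowel harmony: mawdaoel → mawdaoal.
Apply vowel deletion: mawdaoal → mawdal.

mawdal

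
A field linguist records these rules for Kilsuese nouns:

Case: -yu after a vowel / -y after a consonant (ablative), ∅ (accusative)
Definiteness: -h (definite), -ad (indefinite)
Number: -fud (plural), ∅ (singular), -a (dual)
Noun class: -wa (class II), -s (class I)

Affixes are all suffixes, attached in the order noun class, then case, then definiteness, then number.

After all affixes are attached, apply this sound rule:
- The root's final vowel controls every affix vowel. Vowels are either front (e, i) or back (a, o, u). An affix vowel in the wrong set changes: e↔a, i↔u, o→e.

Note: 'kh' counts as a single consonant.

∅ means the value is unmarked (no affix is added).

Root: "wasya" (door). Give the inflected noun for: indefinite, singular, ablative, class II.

wasyawayuad

Attach noun class class II -wa → wasyawa.
Attach case ablative -yu (after vowel 'a') → wasyawayu.
Attach definiteness indefinite -ad → wasyawayuad.
number = singular: zero marking, form stays wasyawayuad.
Vowel harmony: no change.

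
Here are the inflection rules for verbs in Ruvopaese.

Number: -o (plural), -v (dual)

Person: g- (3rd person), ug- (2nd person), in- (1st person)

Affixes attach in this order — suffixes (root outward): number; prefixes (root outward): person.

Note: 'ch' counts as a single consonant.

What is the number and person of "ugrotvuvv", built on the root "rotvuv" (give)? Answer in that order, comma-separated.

Segment: ug-rotvuv-v.
number: -v → dual.
person: ug- → 2nd person.

dual, 2nd person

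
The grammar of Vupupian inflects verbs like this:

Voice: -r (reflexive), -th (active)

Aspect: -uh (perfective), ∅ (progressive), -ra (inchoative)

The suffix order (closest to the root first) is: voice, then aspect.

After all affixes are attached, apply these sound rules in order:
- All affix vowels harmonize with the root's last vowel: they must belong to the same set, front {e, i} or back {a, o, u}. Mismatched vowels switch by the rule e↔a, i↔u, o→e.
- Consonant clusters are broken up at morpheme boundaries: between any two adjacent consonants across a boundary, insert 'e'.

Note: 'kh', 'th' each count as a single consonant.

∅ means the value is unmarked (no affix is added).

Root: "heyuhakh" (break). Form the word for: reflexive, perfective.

heyuhakheruh

Attach voice reflexive -r → heyuhakhr.
Attach aspect perfective -uh → heyuhakhruh.
Vowel harmony: no change.
Apply epenthesis: heyuhakhruh → heyuhakheruh.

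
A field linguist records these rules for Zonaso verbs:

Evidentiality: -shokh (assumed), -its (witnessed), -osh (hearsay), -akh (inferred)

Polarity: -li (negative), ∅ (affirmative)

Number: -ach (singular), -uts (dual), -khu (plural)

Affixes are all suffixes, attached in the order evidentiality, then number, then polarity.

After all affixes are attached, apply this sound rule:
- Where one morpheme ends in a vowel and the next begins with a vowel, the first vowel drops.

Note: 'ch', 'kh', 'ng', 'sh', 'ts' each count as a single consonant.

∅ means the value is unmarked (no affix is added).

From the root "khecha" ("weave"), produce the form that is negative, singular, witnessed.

Attach evidentiality witnessed -its → khechaits.
Attach number singular -ach → khechaitsach.
Attach polarity negative -li → khechaitsachli.
Apply vowel deletion: khechaitsachli → khechitsachli.

khechitsachli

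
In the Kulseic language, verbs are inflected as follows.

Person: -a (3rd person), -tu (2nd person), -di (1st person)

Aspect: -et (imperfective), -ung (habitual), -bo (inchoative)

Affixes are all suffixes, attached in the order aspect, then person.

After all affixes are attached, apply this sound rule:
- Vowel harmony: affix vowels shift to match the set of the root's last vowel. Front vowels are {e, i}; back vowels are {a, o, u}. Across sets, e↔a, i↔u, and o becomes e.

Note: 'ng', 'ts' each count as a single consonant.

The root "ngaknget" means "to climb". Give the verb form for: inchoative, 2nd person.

ngakngetbeti

Attach aspect inchoative -bo → ngakngetbo.
Attach person 2nd person -tu → ngakngetbotu.
Apply vowel harmony: ngakngetbotu → ngakngetbeti.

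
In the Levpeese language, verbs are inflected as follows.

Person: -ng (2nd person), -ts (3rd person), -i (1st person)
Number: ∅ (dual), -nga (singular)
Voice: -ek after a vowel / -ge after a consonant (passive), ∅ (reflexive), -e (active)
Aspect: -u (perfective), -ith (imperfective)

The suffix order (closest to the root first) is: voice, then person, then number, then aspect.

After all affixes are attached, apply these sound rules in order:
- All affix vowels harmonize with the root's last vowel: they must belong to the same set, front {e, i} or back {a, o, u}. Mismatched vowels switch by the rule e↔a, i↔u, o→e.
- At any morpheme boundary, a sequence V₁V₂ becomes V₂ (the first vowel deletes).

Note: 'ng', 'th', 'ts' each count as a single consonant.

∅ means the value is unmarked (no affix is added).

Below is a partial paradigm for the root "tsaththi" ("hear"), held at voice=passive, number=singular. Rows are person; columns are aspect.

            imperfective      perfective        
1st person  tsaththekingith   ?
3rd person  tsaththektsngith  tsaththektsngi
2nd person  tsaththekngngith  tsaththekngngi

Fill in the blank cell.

Attach voice passive -ek (after vowel 'i') → tsaththiek.
Attach person 1st person -i → tsaththieki.
Attach number singular -nga → tsaththiekinga.
Attach aspect perfective -u → tsaththiekingau.
Apply vowel harmony: tsaththiekingau → tsaththiekingei.
Apply vowel deletion: tsaththiekingei → tsaththekingi.

tsaththekingi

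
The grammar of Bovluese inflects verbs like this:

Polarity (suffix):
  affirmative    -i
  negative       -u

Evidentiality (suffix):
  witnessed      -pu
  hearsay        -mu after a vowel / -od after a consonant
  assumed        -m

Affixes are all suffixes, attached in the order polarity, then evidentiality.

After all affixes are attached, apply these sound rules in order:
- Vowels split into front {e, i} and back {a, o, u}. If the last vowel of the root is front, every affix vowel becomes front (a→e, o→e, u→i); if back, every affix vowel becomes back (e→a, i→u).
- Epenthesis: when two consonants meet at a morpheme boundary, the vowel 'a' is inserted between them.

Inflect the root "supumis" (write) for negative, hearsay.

Attach polarity negative -u → supumisu.
Attach evidentiality hearsay -mu (after vowel 'u') → supumisumu.
Apply vowel harmony: supumisumu → supumisimi.
Epenthesis: no change.

supumisimi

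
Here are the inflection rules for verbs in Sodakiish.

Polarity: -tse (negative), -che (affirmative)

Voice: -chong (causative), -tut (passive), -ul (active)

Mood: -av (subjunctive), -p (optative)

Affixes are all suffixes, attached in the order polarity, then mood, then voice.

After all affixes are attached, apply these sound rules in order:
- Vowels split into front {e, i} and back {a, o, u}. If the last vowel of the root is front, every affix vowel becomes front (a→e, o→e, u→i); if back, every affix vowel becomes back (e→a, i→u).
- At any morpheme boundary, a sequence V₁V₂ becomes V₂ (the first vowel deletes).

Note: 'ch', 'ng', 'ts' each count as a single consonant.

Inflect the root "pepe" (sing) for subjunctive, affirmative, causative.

pepechevcheng

Attach polarity affirmative -che → pepeche.
Attach mood subjunctive -av → pepecheav.
Attach voice causative -chong → pepecheavchong.
Apply vowel harmony: pepecheavchong → pepecheevcheng.
Apply vowel deletion: pepecheevcheng → pepechevcheng.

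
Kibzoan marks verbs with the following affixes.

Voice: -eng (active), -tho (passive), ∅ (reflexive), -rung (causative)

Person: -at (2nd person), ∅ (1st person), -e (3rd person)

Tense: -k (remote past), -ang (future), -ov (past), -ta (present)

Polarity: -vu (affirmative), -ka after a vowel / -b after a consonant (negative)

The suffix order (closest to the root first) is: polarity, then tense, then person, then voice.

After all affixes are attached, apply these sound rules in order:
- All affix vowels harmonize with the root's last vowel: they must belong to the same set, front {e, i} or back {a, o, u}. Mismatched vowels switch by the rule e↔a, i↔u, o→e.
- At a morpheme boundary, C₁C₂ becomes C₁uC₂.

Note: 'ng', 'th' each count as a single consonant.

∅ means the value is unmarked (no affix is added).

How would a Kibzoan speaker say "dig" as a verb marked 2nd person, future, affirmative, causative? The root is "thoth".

thothuvuangaturung

Attach polarity affirmative -vu → thothvu.
Attach tense future -ang → thothvuang.
Attach person 2nd person -at → thothvuangat.
Attach voice causative -rung → thothvuangatrung.
Vowel harmony: no change.
Apply epenthesis: thothvuangatrung → thothuvuangaturung.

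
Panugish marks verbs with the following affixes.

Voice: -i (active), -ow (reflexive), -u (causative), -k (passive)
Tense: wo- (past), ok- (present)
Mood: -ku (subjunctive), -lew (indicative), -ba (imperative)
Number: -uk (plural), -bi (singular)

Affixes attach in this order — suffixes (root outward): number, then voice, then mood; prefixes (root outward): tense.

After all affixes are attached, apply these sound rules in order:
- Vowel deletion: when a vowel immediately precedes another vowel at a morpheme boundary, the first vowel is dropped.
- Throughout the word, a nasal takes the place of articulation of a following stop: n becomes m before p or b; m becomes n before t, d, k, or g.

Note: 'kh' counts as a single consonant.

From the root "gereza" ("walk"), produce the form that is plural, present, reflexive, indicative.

okgerezukowlew

Attach number plural -uk → gerezauk.
Attach voice reflexive -ow → gerezaukow.
Attach tense present ok- → okgerezaukow.
Attach mood indicative -lew → okgerezaukowlew.
Apply vowel deletion: okgerezaukowlew → okgerezukowlew.
Nasal assimilation: no change.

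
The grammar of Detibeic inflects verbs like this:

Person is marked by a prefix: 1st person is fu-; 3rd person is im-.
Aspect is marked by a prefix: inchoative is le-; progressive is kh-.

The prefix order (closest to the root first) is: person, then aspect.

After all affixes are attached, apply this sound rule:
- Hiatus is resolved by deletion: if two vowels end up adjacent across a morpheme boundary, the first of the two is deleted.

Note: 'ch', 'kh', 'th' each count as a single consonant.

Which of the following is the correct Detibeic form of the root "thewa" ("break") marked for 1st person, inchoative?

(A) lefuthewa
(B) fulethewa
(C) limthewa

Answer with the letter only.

Attach person 1st person fu- → futhewa.
Attach aspect inchoative le- → lefuthewa.
Vowel deletion: no change.
So the correct form is lefuthewa, option (A).
(C) limthewa is wrong: it uses 3rd person instead of 1st person for person.
(B) fulethewa is wrong: it has the affixes in the wrong order.

A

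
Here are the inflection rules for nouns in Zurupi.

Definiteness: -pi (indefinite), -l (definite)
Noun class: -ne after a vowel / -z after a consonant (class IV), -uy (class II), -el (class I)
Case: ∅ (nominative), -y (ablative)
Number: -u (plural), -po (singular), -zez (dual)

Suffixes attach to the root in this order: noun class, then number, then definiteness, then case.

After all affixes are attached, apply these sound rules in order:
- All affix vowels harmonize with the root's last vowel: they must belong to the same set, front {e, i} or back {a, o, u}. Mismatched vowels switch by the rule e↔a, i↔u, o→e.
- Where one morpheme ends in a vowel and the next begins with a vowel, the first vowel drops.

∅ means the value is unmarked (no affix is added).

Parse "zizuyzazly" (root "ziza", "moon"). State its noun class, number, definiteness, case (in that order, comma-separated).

Segment: ziza-uy-zez-l-y.
noun class: -uy → class II.
number: -zez → dual.
definiteness: -l → definite.
case: -y → ablative.

class II, dual, definite, ablative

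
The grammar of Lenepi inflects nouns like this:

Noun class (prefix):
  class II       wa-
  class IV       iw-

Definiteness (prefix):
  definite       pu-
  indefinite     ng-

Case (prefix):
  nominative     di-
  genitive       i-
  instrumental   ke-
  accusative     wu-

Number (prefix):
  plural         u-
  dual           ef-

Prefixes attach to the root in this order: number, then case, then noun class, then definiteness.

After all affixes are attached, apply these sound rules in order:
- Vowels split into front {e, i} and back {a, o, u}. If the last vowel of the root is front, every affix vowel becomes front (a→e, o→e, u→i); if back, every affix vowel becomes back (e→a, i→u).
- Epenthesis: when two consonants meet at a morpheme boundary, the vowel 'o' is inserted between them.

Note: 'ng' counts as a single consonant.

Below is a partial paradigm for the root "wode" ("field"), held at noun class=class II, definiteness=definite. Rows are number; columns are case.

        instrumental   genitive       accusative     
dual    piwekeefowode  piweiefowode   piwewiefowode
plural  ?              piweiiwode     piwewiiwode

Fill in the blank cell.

Attach number plural u- → uwode.
Attach case instrumental ke- → keuwode.
Attach noun class class II wa- → wakeuwode.
Attach definiteness definite pu- → puwakeuwode.
Apply vowel harmony: puwakeuwode → piwekeiwode.
Epenthesis: no change.

piwekeiwode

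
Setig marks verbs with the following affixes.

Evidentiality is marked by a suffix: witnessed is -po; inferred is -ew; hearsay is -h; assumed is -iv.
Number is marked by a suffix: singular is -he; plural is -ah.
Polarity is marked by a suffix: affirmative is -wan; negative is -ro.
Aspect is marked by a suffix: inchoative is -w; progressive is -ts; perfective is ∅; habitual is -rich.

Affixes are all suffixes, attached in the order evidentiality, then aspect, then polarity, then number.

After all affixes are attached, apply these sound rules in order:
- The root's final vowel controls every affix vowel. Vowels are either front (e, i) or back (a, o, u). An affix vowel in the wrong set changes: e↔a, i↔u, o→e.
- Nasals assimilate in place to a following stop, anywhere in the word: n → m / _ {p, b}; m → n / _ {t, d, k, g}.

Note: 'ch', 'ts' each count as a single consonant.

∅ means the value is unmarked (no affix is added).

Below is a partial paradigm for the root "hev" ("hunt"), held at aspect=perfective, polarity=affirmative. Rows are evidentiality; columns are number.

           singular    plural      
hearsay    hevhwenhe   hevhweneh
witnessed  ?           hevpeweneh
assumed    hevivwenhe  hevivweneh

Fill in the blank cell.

hevpewenhe

Attach evidentiality witnessed -po → hevpo.
aspect = perfective: zero marking, form stays hevpo.
Attach polarity affirmative -wan → hevpowan.
Attach number singular -he → hevpowanhe.
Apply vowel harmony: hevpowanhe → hevpewenhe.
Nasal assimilation: no change.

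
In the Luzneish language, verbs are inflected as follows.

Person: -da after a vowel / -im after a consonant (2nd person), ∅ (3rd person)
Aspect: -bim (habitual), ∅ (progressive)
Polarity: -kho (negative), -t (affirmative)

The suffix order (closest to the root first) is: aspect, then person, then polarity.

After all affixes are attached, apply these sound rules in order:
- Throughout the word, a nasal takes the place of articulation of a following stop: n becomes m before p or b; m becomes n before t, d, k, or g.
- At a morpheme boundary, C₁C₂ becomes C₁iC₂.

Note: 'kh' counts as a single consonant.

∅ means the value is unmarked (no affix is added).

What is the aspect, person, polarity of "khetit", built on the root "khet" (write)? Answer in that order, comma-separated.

progressive, 3rd person, affirmative

Segment: khet-t.
aspect: ∅ → progressive.
person: ∅ → 3rd person.
polarity: -t → affirmative.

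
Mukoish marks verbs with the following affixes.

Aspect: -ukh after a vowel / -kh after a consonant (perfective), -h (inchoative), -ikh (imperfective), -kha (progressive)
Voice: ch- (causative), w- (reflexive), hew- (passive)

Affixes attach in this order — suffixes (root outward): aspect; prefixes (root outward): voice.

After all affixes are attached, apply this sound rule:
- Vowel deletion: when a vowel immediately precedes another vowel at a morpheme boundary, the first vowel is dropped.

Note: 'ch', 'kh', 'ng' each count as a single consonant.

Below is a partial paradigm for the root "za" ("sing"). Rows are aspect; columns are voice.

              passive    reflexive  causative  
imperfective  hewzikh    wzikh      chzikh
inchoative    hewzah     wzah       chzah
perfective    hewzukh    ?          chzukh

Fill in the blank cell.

wzukh

Attach voice reflexive w- → wza.
Attach aspect perfective -ukh (after vowel 'a') → wzaukh.
Apply vowel deletion: wzaukh → wzukh.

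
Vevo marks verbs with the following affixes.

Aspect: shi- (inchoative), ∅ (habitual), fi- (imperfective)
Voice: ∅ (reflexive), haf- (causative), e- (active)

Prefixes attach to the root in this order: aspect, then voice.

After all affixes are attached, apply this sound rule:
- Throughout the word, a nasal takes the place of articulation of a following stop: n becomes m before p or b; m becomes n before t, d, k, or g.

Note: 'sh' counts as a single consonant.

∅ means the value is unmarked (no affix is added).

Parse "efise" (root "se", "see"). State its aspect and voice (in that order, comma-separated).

imperfective, active

Segment: e-fi-se.
aspect: fi- → imperfective.
voice: e- → active.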